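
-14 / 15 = -0.93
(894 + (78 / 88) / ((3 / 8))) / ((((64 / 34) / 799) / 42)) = 703123995 / 44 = 15980090.80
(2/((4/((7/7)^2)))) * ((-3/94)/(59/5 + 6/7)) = -105/83284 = -0.00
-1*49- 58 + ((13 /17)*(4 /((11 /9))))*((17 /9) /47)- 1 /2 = -111051 /1034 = -107.40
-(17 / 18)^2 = -289 / 324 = -0.89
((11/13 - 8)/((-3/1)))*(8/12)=62/39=1.59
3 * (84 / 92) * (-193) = -12159 / 23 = -528.65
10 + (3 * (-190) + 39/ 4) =-2201/ 4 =-550.25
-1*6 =-6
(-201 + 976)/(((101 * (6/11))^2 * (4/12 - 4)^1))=-8525/122412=-0.07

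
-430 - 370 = -800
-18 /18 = -1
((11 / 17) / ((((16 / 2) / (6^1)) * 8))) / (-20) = -33 / 10880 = -0.00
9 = 9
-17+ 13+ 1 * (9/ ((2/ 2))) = 5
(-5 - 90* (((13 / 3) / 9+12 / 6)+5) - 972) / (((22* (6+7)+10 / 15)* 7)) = -4951 / 6020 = -0.82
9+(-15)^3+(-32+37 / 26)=-88311 / 26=-3396.58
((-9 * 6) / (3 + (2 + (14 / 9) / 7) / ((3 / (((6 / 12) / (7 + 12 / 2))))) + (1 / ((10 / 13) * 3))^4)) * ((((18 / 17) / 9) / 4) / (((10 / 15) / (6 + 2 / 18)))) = -2606175000 / 548441981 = -4.75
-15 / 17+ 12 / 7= 99 / 119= 0.83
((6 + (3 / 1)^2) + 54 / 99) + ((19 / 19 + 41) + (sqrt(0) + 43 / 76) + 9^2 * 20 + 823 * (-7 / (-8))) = 2398.24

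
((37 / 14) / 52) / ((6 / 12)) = 37 / 364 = 0.10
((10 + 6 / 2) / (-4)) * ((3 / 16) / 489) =-13 / 10432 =-0.00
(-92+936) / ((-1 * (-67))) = 844 / 67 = 12.60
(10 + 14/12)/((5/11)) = 24.57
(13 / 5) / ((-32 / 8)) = -13 / 20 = -0.65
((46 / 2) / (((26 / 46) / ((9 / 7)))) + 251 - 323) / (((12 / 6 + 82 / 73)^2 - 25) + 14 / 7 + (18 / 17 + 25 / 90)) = 2920537134 / 1767114167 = 1.65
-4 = -4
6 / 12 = 1 / 2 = 0.50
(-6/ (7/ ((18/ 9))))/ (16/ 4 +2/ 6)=-36/ 91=-0.40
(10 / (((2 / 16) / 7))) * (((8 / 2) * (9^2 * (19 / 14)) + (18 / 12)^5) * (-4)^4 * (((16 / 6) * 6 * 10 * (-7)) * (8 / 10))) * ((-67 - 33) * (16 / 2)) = 45965574144000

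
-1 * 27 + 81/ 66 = -567/ 22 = -25.77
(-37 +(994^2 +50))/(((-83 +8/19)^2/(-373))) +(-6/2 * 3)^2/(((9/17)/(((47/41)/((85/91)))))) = -27179210643212/504661005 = -53856.37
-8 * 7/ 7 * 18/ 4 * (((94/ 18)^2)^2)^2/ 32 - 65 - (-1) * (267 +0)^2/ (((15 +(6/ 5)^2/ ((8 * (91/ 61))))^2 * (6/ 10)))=-12513741421786544660449/ 20123767690318728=-621838.89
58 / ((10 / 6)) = 174 / 5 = 34.80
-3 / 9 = -1 / 3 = -0.33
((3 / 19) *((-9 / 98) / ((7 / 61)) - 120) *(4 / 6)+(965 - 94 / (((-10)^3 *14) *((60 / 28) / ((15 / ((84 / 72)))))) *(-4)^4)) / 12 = 196038961 / 2443875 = 80.22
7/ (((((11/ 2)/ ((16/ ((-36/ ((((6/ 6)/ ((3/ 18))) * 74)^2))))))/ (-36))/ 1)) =44158464/ 11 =4014405.82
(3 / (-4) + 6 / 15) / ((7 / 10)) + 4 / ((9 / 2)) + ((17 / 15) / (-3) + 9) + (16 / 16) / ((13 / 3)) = 9.24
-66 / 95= -0.69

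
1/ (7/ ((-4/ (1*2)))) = -2/ 7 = -0.29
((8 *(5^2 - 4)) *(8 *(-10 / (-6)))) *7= 15680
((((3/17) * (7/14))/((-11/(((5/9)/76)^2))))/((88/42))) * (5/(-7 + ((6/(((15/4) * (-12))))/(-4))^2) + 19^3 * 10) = -37803842125/2694235693248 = -0.01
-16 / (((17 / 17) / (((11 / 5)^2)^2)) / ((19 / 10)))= -2225432 / 3125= -712.14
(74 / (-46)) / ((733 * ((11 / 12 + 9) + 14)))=-444 / 4838533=-0.00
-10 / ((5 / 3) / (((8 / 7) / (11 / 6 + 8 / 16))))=-144 / 49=-2.94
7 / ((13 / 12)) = 84 / 13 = 6.46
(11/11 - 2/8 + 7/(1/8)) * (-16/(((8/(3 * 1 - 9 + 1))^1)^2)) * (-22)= 62425/8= 7803.12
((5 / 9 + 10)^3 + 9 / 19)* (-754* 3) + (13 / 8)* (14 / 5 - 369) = -491617948211 / 184680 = -2661998.85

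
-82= -82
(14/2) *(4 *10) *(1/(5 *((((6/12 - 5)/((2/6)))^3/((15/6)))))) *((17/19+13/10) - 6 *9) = 367472/124659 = 2.95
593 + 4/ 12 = 1780/ 3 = 593.33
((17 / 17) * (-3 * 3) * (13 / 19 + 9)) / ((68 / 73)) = -30222 / 323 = -93.57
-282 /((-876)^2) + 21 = 2685769 /127896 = 21.00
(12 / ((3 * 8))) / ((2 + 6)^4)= 1 / 8192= 0.00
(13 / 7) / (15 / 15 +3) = 13 / 28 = 0.46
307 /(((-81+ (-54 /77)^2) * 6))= -1820203 /2863998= -0.64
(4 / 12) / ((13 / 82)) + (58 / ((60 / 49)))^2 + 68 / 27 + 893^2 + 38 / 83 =799697.68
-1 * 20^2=-400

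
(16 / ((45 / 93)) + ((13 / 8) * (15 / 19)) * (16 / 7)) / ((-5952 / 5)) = -35909 / 1187424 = -0.03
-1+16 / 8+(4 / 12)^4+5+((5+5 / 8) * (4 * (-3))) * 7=-466.49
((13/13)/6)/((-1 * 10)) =-1/60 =-0.02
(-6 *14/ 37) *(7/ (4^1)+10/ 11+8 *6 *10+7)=-452445/ 407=-1111.66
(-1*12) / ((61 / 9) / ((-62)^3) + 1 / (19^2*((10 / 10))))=-9291932064 / 2122931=-4376.94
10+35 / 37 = 405 / 37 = 10.95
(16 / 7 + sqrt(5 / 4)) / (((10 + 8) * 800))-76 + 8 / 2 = -453599 / 6300 + sqrt(5) / 28800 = -72.00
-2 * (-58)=116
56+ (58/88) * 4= 645/11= 58.64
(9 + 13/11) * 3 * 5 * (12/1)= 20160/11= 1832.73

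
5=5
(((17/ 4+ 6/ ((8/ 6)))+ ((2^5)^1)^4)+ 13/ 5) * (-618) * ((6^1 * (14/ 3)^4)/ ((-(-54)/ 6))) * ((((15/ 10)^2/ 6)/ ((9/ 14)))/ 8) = -36304631638387/ 2430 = -14940177628.97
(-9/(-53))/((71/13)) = 117/3763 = 0.03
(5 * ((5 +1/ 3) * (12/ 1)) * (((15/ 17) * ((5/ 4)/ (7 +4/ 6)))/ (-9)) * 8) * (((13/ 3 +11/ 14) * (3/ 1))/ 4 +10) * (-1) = 1550000/ 2737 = 566.31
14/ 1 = 14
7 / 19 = 0.37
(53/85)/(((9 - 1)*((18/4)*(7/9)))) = 53/2380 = 0.02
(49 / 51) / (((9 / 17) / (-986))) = -48314 / 27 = -1789.41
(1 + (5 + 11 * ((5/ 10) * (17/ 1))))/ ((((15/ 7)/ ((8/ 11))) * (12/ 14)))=19502/ 495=39.40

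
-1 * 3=-3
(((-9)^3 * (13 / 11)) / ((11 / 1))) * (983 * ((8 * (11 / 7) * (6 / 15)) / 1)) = -387153.91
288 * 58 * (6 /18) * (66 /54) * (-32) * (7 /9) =-4573184 /27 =-169377.19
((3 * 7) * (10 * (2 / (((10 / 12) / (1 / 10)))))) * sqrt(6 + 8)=252 * sqrt(14) / 5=188.58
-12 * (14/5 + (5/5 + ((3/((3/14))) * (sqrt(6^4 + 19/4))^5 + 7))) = -6253449279 * sqrt(43)/4 - 648/5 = -10251652432.57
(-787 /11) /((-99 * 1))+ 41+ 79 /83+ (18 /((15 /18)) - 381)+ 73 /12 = -561560291 /1807740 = -310.64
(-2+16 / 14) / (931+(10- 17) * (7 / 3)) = -0.00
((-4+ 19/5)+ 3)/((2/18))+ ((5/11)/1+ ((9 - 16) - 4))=806/55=14.65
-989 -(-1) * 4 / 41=-988.90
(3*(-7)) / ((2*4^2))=-21 / 32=-0.66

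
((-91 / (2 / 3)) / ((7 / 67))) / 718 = -2613 / 1436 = -1.82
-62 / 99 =-0.63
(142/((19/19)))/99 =142/99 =1.43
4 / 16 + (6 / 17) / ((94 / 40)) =1279 / 3196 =0.40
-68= -68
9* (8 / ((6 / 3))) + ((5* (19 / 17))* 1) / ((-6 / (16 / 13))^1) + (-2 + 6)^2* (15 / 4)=94.85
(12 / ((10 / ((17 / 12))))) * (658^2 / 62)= 1840097 / 155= 11871.59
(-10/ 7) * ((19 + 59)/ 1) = -780/ 7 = -111.43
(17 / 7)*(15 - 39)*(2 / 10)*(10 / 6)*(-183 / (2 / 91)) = 161772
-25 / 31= -0.81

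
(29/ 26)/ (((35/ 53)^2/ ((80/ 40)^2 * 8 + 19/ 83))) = 8716327/ 105742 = 82.43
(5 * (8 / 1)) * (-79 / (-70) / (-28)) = -79 / 49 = -1.61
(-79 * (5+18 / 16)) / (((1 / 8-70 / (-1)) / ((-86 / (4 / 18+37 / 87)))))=28962822 / 31603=916.46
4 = 4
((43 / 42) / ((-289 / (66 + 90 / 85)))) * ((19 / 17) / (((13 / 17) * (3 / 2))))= -310460 / 1341249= -0.23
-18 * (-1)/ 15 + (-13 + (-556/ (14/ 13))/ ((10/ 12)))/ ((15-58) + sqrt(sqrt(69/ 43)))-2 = 22139 * 43^(1/ 4) * 69^(3/ 4)/ 5145293090 + 951977 * sqrt(2967)/ 5145293090 + 40935011 * 43^(3/ 4) * 69^(1/ 4)/ 5145293090 + 71572600867/ 5145293090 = 14.31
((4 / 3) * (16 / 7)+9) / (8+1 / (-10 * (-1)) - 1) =2530 / 1491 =1.70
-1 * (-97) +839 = 936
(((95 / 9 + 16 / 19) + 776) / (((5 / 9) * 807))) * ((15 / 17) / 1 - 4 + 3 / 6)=-2396681 / 521322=-4.60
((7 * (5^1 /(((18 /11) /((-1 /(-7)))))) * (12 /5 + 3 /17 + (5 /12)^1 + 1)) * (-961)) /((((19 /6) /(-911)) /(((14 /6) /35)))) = 39223727213 /174420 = 224880.90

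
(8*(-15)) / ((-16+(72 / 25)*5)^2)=-375 / 8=-46.88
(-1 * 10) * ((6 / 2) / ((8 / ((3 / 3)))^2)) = -15 / 32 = -0.47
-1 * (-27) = 27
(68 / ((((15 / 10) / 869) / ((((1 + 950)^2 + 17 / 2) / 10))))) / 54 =26721683087 / 405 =65979464.41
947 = 947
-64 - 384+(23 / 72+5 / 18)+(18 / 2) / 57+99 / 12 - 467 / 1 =-1239401 / 1368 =-905.99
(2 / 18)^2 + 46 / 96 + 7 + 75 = 106909 / 1296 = 82.49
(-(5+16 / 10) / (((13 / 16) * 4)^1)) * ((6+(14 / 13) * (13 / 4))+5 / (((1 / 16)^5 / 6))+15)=-4152364194 / 65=-63882526.06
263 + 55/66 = 1583/6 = 263.83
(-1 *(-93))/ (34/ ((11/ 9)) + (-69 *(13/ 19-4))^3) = 2338919/ 301190562669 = 0.00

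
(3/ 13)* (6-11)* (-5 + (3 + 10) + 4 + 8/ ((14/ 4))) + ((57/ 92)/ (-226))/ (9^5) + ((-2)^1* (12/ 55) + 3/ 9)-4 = -42167237048479/ 2048290924680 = -20.59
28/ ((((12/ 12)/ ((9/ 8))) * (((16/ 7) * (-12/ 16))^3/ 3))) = -2401/ 128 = -18.76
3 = 3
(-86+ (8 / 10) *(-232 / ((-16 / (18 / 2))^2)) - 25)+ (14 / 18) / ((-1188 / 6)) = -6049139 / 35640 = -169.73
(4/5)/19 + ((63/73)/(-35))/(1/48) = -7916/6935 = -1.14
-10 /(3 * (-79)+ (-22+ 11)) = 5 /124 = 0.04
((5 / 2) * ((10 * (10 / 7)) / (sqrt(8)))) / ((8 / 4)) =125 * sqrt(2) / 28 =6.31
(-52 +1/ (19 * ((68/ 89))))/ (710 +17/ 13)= -0.07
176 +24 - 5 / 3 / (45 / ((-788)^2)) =-615544 / 27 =-22797.93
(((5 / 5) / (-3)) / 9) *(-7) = 7 / 27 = 0.26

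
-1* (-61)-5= 56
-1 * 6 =-6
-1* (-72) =72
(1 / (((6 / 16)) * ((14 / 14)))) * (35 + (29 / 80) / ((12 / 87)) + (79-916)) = -255799 / 120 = -2131.66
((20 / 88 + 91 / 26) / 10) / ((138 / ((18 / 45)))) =41 / 37950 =0.00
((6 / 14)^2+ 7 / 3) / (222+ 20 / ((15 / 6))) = 37 / 3381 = 0.01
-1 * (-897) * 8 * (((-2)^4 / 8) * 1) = 14352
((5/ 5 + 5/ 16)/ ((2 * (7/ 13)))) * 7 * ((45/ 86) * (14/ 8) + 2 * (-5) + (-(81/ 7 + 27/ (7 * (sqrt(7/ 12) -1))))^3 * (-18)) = 3716536711407/ 67424000 -766869363 * sqrt(21)/ 49000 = -16597.25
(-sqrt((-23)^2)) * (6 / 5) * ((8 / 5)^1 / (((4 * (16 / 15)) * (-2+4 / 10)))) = 207 / 32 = 6.47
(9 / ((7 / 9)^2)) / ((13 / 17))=12393 / 637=19.46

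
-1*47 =-47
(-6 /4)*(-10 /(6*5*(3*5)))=1 /30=0.03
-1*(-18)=18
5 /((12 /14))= 35 /6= 5.83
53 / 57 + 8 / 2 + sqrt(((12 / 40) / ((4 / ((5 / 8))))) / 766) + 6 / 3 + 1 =sqrt(2298) / 6128 + 452 / 57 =7.94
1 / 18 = 0.06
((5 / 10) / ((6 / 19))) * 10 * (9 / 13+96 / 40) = 1273 / 26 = 48.96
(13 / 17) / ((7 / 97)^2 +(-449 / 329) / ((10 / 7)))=-57488990 / 71427387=-0.80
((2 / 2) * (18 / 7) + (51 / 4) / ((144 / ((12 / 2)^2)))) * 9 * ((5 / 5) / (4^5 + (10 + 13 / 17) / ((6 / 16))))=98685 / 2004352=0.05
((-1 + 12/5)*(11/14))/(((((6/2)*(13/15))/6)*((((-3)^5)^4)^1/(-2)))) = -22/15109399071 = -0.00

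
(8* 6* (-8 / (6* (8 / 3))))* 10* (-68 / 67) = 16320 / 67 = 243.58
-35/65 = -7/13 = -0.54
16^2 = 256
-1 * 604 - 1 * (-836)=232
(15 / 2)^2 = 56.25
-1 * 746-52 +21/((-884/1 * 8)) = -5643477/7072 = -798.00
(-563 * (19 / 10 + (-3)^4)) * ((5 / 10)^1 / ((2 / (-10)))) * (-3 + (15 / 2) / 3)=-466727 / 8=-58340.88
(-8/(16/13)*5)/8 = -65/16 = -4.06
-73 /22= -3.32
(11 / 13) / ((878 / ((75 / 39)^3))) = 171875 / 25076558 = 0.01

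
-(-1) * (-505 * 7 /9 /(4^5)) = -3535 /9216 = -0.38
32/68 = 8/17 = 0.47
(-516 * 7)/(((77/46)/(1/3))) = -7912/11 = -719.27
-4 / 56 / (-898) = 1 / 12572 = 0.00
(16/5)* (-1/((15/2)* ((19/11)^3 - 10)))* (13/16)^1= 34606/483825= 0.07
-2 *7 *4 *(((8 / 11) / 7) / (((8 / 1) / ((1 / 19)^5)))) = -8 / 27237089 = -0.00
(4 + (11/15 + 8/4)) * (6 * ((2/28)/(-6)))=-101/210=-0.48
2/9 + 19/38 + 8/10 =137/90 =1.52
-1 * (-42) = 42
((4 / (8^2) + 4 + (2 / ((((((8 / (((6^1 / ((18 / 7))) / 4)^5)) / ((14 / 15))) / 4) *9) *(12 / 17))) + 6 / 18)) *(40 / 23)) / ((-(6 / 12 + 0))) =-887997473 / 57946752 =-15.32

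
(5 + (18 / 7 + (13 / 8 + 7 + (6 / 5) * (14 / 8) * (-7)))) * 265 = 22207 / 56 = 396.55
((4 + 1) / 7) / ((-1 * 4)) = -5 / 28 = -0.18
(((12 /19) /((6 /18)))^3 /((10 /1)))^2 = 544195584 /1176147025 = 0.46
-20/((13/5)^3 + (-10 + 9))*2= -625/259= -2.41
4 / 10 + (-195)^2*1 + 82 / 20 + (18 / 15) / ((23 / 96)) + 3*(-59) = 8707227 / 230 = 37857.51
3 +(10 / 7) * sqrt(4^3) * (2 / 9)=349 / 63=5.54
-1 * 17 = -17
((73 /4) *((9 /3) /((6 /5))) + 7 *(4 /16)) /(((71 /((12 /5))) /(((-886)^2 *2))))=892540452 /355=2514198.46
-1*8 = -8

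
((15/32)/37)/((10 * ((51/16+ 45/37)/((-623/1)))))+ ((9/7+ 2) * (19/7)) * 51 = 77439085/170324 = 454.66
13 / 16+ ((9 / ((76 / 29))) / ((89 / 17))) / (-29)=21371 / 27056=0.79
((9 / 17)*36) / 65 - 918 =-917.71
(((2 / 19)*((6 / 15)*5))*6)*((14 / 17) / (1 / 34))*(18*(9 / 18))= 6048 / 19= 318.32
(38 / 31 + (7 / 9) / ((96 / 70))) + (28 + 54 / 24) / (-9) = -21001 / 13392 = -1.57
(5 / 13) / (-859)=-5 / 11167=-0.00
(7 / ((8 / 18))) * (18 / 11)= 567 / 22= 25.77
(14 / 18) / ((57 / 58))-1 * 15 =-7289 / 513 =-14.21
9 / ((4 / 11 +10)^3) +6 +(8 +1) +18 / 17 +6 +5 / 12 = 22.48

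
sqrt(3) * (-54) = -54 * sqrt(3) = -93.53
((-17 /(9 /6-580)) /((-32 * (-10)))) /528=17 /97743360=0.00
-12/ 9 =-4/ 3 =-1.33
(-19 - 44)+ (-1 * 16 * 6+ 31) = -128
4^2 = 16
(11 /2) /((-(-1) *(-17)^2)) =11 /578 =0.02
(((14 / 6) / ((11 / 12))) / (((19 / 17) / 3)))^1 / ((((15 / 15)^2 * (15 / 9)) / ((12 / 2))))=25704 / 1045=24.60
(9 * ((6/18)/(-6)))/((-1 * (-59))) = -1/118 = -0.01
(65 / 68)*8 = 130 / 17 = 7.65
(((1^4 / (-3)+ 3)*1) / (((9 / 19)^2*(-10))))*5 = -1444 / 243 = -5.94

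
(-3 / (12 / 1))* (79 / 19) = -79 / 76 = -1.04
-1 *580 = -580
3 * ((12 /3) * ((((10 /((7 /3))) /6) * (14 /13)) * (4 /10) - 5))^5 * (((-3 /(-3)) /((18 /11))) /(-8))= 533806.45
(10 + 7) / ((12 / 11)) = 187 / 12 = 15.58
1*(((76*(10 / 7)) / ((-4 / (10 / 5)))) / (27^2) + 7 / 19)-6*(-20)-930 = -78506669 / 96957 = -809.71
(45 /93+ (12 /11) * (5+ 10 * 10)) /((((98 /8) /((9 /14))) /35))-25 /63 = 31712575 /150381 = 210.88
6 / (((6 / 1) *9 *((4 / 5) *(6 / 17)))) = 85 / 216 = 0.39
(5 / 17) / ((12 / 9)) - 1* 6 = -5.78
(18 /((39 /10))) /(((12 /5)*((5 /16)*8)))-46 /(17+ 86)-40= -53128 /1339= -39.68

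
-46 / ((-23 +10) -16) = 46 / 29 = 1.59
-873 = -873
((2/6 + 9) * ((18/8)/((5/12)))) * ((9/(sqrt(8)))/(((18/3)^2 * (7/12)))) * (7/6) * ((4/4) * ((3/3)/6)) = 1.48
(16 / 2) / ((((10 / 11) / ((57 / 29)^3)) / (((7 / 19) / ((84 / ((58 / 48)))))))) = 11913 / 33640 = 0.35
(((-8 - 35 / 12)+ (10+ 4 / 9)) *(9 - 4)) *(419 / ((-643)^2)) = -35615 / 14884164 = -0.00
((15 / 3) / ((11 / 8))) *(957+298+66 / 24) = 50310 / 11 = 4573.64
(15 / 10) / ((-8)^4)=3 / 8192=0.00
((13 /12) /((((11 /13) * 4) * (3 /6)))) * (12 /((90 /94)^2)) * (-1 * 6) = -373321 /7425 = -50.28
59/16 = 3.69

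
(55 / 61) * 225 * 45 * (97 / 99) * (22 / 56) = 6001875 / 1708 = 3513.98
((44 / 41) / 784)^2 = 121 / 64577296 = 0.00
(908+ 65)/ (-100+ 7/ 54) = -52542/ 5393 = -9.74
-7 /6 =-1.17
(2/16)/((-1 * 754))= -1/6032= -0.00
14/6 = 7/3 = 2.33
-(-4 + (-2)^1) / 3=2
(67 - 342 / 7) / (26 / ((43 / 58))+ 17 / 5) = 27305 / 57897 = 0.47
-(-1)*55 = 55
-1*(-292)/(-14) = -146/7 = -20.86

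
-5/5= -1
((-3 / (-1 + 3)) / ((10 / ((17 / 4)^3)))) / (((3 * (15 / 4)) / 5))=-4913 / 960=-5.12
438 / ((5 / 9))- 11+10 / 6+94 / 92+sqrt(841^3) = 25169.09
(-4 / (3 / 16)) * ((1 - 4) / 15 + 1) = -256 / 15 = -17.07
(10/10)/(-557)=-1/557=-0.00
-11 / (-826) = 11 / 826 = 0.01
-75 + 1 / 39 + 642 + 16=22738 / 39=583.03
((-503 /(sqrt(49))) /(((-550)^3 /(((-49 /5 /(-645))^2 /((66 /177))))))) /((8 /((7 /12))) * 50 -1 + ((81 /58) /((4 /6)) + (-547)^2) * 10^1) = 2066379833 /23128277576802293671875000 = 0.00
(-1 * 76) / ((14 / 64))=-2432 / 7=-347.43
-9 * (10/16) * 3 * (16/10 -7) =729/8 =91.12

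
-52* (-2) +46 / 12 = 647 / 6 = 107.83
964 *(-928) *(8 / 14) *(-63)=32205312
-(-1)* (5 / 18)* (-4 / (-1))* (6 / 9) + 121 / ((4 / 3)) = 9881 / 108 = 91.49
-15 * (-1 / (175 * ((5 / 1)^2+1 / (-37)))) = 37 / 10780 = 0.00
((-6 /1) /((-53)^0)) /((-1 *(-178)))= -3 /89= -0.03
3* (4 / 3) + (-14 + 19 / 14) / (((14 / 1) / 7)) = -65 / 28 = -2.32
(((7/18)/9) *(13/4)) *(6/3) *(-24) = -182/27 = -6.74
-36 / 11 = -3.27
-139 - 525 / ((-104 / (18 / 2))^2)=-1545949 / 10816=-142.93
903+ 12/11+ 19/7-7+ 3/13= 900936/1001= 900.04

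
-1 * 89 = -89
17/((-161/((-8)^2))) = -1088/161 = -6.76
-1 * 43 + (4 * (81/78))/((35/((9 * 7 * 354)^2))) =3836922493/65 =59029576.82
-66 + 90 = 24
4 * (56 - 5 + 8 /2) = 220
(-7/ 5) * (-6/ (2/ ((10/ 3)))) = 14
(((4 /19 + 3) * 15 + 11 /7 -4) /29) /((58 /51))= 155091 /111853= 1.39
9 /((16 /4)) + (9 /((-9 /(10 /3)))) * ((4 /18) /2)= 203 /108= 1.88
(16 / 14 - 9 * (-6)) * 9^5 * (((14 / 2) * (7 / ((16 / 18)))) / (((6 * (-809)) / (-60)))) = 3589883955 / 1618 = 2218716.91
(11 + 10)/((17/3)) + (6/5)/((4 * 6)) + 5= 2977/340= 8.76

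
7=7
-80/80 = -1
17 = 17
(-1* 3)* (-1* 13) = 39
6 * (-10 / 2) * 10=-300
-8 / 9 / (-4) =0.22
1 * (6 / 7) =6 / 7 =0.86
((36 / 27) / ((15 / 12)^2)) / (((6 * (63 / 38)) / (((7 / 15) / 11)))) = 1216 / 334125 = 0.00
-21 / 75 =-7 / 25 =-0.28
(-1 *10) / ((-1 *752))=0.01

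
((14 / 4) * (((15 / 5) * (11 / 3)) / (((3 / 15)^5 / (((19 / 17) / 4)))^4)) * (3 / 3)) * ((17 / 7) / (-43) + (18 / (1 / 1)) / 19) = 36660447597503662109375 / 1838798336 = 19937176839768.29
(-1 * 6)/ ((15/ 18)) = -36/ 5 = -7.20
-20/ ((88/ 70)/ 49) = -8575/ 11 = -779.55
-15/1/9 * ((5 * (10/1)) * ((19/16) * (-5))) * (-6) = -11875/4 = -2968.75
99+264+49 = 412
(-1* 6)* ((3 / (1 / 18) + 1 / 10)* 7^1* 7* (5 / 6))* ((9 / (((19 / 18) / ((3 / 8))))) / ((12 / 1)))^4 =-1141125526989 / 17081434112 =-66.81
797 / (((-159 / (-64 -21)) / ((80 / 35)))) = 1083920 / 1113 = 973.87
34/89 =0.38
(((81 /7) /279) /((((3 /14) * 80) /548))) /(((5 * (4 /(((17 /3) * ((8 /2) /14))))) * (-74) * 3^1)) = -2329 /4817400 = -0.00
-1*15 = -15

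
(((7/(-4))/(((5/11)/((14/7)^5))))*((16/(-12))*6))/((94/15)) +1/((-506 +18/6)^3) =940731991537/5981385769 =157.28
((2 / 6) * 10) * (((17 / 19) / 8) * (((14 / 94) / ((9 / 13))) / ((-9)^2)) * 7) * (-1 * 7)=-379015 / 7811964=-0.05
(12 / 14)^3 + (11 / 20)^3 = 2184533 / 2744000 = 0.80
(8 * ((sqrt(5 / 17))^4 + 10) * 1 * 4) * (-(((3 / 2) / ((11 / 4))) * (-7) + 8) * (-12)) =4680960 / 289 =16197.09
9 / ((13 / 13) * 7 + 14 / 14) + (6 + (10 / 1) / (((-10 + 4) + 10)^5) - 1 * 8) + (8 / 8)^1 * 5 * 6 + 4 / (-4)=14405 / 512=28.13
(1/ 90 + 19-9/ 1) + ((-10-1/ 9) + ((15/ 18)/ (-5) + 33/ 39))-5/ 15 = 16/ 65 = 0.25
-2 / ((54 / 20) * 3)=-20 / 81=-0.25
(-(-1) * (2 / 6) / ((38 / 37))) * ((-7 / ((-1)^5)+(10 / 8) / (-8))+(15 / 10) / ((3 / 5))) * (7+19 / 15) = 342953 / 13680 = 25.07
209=209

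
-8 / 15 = -0.53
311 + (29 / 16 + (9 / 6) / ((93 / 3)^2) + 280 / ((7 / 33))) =25106149 / 15376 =1632.81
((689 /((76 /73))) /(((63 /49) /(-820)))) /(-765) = 14435239 /26163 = 551.74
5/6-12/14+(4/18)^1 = 25/126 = 0.20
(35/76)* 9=315/76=4.14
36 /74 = 0.49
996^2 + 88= 992104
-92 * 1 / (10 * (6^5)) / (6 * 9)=-23 / 1049760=-0.00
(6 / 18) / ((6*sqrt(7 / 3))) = sqrt(21) / 126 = 0.04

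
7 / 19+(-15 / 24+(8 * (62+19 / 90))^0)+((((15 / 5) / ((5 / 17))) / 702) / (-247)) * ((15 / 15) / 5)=4296757 / 5779800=0.74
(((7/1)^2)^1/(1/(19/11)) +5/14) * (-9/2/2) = -117801/616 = -191.24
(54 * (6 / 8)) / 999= 3 / 74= 0.04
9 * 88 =792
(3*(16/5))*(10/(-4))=-24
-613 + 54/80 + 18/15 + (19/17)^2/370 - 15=-267804741/427720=-626.12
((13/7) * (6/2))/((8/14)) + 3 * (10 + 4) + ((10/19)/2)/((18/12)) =11839/228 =51.93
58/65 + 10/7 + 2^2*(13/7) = 4436/455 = 9.75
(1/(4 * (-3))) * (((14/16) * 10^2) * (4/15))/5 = -7/18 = -0.39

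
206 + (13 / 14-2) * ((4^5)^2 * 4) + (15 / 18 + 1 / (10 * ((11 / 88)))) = -943674797 / 210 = -4493689.51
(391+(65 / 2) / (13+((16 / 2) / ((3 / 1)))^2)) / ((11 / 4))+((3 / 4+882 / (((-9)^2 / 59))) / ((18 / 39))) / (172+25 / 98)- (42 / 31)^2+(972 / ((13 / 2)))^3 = 25628589734824245898397 / 7663843541538756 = 3344090.94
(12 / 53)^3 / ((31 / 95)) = 164160 / 4615187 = 0.04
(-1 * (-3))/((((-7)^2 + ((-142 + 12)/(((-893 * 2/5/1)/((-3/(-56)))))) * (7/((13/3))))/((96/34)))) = 1028736/5954777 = 0.17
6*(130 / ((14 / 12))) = 4680 / 7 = 668.57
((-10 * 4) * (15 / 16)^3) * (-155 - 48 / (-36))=2593125 / 512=5064.70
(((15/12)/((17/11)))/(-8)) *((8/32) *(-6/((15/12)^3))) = 33/425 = 0.08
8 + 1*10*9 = 98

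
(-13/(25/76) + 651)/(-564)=-15287/14100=-1.08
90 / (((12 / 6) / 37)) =1665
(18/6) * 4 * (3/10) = 18/5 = 3.60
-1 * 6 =-6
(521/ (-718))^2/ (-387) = -271441/ 199507788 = -0.00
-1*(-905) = 905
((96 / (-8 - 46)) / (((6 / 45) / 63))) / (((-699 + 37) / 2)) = 840 / 331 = 2.54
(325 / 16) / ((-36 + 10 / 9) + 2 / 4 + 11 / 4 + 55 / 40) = -2925 / 4358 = -0.67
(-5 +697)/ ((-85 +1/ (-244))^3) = -10052534528/ 8922551729021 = -0.00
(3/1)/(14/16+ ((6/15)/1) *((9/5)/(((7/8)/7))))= 600/1327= 0.45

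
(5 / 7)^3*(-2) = -250 / 343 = -0.73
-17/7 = -2.43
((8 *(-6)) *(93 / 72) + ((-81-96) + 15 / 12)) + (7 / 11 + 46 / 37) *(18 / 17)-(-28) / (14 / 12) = -344745 / 1628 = -211.76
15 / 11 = 1.36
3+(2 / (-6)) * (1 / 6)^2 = 323 / 108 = 2.99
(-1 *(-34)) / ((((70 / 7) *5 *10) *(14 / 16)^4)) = 34816 / 300125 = 0.12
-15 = -15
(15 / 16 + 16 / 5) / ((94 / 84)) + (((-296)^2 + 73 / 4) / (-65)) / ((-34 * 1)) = 1801141 / 41548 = 43.35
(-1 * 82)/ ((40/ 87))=-3567/ 20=-178.35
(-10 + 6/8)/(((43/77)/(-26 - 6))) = 22792/43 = 530.05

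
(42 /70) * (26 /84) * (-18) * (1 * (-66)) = 7722 /35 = 220.63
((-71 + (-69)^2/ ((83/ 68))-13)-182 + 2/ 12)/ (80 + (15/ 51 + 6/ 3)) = 30771751/ 696702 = 44.17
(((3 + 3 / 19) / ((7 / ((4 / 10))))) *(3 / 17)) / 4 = 18 / 2261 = 0.01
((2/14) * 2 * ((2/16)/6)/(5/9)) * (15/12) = 3/224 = 0.01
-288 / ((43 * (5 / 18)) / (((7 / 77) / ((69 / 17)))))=-29376 / 54395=-0.54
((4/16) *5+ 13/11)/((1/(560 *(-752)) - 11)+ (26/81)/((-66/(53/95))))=-52010320320/235319716963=-0.22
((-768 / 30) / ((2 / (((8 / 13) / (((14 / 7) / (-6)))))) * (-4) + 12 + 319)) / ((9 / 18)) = -384 / 2515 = -0.15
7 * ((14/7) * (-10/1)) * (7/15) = -196/3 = -65.33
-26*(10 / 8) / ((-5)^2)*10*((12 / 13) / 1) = -12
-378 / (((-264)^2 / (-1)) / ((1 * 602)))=6321 / 1936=3.26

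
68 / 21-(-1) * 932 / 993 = 4.18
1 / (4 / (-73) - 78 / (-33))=803 / 1854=0.43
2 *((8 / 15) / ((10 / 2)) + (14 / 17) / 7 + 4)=10772 / 1275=8.45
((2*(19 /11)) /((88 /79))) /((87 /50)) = 37525 /21054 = 1.78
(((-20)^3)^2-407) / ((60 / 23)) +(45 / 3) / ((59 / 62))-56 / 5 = 86847463853 / 3540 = 24533181.88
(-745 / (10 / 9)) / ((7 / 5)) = -6705 / 14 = -478.93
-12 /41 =-0.29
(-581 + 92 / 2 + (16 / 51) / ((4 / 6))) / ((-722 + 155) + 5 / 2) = 18174 / 19193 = 0.95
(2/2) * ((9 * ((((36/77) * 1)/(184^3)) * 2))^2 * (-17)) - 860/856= -386470971331056379/384673431917637632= -1.00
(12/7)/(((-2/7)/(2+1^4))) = -18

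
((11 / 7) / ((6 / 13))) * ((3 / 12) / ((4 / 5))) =715 / 672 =1.06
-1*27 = -27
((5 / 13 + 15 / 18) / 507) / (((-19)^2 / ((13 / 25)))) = 1 / 288990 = 0.00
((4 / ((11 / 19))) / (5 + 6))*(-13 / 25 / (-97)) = 988 / 293425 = 0.00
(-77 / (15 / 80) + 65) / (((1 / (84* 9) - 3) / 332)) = 86759568 / 2267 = 38270.65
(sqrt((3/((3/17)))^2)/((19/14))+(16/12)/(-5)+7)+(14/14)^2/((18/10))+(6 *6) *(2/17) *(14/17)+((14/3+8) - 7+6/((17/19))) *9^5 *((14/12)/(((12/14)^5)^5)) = 9566458194962007125931490729/237937374748276162560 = 40205781.90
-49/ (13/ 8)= -392/ 13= -30.15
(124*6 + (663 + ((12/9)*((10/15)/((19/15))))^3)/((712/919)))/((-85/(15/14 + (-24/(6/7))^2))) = -463816403323915/31382065008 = -14779.66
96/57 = 32/19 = 1.68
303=303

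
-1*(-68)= 68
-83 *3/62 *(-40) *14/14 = 4980/31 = 160.65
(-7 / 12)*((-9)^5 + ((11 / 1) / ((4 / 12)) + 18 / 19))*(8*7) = 36628676 / 19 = 1927825.05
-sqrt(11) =-3.32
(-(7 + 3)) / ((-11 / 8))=80 / 11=7.27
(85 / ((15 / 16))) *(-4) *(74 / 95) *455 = -128536.70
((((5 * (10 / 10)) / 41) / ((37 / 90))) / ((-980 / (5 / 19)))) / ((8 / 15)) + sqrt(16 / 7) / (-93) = -4 * sqrt(7) / 651 - 3375 / 22597232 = -0.02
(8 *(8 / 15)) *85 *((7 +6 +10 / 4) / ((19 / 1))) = 16864 / 57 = 295.86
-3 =-3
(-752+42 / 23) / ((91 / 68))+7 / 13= -90165 / 161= -560.03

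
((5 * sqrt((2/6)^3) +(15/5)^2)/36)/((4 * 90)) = sqrt(3)/23328 +1/1440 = 0.00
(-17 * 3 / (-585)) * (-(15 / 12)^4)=-2125 / 9984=-0.21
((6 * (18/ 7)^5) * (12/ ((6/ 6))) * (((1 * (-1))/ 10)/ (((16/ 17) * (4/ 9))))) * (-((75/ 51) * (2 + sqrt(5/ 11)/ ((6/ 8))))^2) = 6377292000 * sqrt(55)/ 3142909 + 531441000/ 26411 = 35170.20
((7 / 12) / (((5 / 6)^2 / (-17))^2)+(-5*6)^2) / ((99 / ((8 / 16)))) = 43388 / 6875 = 6.31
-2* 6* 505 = -6060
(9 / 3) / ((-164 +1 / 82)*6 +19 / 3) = -369 / 120244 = -0.00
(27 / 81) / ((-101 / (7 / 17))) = -7 / 5151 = -0.00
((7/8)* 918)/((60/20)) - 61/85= 90791/340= 267.03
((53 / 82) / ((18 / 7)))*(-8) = -742 / 369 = -2.01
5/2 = 2.50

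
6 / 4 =3 / 2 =1.50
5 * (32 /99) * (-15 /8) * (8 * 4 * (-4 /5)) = 77.58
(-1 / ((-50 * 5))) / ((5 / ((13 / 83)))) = 0.00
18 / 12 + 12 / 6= 7 / 2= 3.50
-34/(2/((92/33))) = -1564/33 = -47.39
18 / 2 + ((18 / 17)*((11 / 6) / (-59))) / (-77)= 9.00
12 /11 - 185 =-2023 /11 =-183.91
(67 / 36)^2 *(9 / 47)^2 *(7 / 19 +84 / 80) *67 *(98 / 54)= 7943451593 / 362629440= 21.91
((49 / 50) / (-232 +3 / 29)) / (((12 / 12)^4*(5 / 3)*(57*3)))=-1421 / 95831250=-0.00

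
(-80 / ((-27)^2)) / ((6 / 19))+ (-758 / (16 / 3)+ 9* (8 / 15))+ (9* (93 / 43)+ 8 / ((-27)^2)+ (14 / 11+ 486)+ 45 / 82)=627068832077 / 1696499640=369.63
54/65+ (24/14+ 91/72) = 124781/32760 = 3.81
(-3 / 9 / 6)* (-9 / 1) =0.50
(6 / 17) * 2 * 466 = 5592 / 17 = 328.94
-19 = -19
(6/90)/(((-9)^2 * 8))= 1/9720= 0.00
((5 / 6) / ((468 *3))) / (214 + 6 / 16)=1 / 361179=0.00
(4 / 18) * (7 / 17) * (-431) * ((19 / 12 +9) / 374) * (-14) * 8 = 10728452 / 85833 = 124.99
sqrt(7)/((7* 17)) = sqrt(7)/119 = 0.02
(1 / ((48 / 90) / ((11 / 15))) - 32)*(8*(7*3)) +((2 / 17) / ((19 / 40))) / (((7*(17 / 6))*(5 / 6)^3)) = -5144.98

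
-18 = -18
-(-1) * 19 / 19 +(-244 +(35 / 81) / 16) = -314893 / 1296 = -242.97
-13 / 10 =-1.30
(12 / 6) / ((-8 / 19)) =-19 / 4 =-4.75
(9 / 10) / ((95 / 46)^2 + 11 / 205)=130134 / 624467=0.21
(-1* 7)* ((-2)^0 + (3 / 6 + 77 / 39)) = -1897 / 78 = -24.32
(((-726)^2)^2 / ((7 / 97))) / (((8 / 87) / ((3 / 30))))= 146526942337479 / 35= 4186484066785.11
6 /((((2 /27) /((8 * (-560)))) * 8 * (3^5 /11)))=-6160 /3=-2053.33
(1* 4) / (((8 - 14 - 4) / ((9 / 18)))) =-1 / 5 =-0.20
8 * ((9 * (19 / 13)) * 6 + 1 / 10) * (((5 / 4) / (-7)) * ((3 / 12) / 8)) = -10273 / 2912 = -3.53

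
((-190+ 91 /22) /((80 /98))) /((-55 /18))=1803249 /24200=74.51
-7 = -7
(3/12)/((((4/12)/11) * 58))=33/232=0.14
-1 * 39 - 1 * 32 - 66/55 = -361/5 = -72.20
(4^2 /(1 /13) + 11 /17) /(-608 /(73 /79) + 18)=-258931 /794206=-0.33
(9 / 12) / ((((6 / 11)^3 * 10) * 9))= 1331 / 25920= 0.05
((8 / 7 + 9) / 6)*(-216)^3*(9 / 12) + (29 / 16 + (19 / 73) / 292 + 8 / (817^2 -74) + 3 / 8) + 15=-727097509249553383 / 56906472560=-12777061.67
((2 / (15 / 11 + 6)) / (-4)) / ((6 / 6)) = -11 / 162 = -0.07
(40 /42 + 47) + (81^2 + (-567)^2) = 6890057 /21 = 328097.95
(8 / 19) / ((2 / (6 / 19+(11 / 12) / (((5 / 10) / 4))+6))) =3112 / 1083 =2.87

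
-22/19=-1.16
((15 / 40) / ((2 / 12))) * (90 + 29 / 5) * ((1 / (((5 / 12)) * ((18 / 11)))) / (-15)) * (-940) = 495286 / 25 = 19811.44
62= 62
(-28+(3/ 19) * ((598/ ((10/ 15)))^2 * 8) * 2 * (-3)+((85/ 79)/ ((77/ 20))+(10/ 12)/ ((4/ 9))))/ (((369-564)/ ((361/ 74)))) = 35709960395801/ 234073840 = 152558.53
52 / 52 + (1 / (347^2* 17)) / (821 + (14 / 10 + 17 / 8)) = 67510556933 / 67510556893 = 1.00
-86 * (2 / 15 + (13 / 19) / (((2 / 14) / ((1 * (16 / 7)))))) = -952.94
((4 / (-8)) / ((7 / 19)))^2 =361 / 196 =1.84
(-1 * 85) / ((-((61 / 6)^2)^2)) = 110160 / 13845841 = 0.01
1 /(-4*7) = -1 /28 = -0.04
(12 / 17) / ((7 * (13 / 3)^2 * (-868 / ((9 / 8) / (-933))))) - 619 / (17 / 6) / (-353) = 139536503985 / 225460029704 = 0.62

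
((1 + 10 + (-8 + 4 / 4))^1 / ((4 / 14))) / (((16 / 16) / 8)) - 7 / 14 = 223 / 2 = 111.50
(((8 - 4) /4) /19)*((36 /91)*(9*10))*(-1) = -1.87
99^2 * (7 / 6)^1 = 11434.50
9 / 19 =0.47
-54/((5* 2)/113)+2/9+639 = 29.02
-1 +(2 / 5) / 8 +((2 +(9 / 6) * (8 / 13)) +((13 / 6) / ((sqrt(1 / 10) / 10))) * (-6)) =513 / 260 - 130 * sqrt(10) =-409.12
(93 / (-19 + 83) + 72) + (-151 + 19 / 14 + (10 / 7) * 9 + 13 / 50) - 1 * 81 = -1613613 / 11200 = -144.07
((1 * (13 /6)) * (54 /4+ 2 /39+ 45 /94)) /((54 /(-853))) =-21936601 /45684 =-480.18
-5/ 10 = -1/ 2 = -0.50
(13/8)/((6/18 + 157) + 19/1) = 39/4232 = 0.01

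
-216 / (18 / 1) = -12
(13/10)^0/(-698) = -1/698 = -0.00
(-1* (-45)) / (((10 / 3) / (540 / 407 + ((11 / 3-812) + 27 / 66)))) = -17727399 / 1628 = -10889.07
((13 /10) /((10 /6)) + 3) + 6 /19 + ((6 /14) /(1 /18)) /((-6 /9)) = -49713 /6650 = -7.48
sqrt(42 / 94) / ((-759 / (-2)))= 2 *sqrt(987) / 35673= 0.00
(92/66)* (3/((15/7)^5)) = 773122/8353125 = 0.09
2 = 2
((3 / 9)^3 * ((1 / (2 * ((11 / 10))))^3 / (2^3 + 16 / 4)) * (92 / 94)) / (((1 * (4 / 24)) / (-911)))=-2619125 / 1689039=-1.55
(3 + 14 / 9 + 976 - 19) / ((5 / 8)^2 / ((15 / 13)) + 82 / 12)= 134.07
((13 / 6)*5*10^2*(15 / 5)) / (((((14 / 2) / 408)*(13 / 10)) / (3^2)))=1311428.57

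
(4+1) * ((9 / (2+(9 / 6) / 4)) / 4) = 90 / 19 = 4.74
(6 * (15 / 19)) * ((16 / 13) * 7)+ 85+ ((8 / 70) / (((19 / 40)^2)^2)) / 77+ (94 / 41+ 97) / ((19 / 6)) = 157.19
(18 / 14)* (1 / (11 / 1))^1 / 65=9 / 5005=0.00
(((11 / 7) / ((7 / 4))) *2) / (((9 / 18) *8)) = 22 / 49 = 0.45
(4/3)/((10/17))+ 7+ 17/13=2062/195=10.57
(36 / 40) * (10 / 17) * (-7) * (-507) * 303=9678123 / 17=569301.35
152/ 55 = 2.76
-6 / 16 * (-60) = 45 / 2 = 22.50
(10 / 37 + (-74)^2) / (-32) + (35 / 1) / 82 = -4143391 / 24272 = -170.71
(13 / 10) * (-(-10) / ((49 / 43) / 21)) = 1677 / 7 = 239.57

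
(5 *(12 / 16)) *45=675 / 4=168.75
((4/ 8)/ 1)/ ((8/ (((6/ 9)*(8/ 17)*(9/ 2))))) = 0.09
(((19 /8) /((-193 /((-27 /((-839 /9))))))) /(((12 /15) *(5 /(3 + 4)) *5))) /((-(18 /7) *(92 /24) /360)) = 678699 /14897284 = 0.05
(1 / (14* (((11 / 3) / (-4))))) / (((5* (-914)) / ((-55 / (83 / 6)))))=-18 / 265517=-0.00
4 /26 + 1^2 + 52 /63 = 1621 /819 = 1.98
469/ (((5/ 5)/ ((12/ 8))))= 1407/ 2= 703.50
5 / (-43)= -0.12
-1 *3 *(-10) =30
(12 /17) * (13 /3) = 52 /17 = 3.06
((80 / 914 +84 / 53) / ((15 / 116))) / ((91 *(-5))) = -361456 / 12716025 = -0.03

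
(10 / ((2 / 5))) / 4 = 25 / 4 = 6.25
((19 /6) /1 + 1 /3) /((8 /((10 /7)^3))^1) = 125 /98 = 1.28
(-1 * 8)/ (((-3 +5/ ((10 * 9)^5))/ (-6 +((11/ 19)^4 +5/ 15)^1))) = -6838768595520000/ 461719483609679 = -14.81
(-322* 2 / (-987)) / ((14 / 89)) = 4094 / 987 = 4.15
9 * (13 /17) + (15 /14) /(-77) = 125871 /18326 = 6.87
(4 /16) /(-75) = -1 /300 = -0.00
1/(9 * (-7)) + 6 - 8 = -2.02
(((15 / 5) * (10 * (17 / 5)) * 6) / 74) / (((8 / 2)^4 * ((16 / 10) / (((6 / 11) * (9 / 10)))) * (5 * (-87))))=-1377 / 60431360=-0.00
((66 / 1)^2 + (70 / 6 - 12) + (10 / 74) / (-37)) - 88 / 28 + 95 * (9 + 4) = 160635617 / 28749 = 5587.52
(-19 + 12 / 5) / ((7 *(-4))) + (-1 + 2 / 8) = -11 / 70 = -0.16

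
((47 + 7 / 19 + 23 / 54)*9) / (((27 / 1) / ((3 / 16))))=2.99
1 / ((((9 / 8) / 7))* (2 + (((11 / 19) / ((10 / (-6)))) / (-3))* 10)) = 266 / 135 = 1.97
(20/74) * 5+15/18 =485/222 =2.18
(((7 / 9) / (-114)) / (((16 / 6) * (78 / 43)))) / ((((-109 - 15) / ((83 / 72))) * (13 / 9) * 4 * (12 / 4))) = 24983 / 33025314816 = 0.00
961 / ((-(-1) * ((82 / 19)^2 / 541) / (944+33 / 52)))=9219238584581 / 349648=26367199.54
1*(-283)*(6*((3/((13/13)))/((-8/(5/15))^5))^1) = 283/442368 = 0.00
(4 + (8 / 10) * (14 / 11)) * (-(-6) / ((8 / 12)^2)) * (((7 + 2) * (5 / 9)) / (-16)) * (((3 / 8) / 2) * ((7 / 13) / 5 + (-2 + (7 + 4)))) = -206793 / 5720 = -36.15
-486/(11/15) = -7290/11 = -662.73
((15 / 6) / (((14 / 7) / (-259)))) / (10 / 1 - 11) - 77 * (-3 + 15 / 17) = 33103 / 68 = 486.81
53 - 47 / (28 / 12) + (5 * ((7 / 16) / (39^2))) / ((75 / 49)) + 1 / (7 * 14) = 587913727 / 17886960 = 32.87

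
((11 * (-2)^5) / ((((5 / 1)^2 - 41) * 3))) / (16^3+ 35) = 22 / 12393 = 0.00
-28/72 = -7/18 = -0.39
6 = 6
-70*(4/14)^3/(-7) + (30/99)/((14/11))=485/1029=0.47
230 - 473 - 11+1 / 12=-3047 / 12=-253.92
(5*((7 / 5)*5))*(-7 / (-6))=245 / 6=40.83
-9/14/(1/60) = -270/7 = -38.57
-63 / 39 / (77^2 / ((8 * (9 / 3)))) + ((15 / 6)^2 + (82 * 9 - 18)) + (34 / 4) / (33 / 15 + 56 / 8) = 184157319 / 253253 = 727.17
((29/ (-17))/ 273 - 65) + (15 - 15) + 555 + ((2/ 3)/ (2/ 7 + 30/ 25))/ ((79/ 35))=27649801/ 56406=490.19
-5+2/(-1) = -7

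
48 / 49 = 0.98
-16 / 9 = -1.78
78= 78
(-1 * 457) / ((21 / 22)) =-10054 / 21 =-478.76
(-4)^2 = 16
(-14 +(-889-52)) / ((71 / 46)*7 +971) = -43930 / 45163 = -0.97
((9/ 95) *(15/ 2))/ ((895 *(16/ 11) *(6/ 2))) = 0.00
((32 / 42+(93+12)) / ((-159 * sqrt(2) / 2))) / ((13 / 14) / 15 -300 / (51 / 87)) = 377570 * sqrt(2) / 290457861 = 0.00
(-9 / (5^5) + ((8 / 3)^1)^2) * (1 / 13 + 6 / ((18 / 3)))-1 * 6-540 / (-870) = 24129614 / 10603125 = 2.28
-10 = -10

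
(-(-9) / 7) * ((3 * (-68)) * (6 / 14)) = -5508 / 49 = -112.41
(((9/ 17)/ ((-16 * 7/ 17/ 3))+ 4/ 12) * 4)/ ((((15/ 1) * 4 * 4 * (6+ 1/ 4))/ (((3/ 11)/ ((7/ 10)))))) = 31/ 323400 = 0.00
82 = 82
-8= -8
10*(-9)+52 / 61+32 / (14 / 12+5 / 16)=-292402 / 4331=-67.51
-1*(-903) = 903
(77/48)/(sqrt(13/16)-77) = -5929/284553-77*sqrt(13)/1138212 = -0.02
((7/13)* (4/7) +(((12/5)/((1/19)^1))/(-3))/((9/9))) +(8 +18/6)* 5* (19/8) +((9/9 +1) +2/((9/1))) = 552029/4680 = 117.95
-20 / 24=-5 / 6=-0.83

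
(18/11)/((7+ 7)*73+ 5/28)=504/314831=0.00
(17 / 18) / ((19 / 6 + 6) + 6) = 17 / 273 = 0.06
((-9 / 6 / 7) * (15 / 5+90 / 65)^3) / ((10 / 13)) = -555579 / 23660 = -23.48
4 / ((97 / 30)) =120 / 97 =1.24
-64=-64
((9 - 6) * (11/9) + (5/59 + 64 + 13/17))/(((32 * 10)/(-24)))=-5.14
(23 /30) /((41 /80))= 184 /123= 1.50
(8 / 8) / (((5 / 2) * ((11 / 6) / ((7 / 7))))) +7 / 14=0.72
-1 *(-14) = 14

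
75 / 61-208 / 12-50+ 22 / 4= -22181 / 366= -60.60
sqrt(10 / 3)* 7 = 7* sqrt(30) / 3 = 12.78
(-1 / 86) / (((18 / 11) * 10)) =-11 / 15480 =-0.00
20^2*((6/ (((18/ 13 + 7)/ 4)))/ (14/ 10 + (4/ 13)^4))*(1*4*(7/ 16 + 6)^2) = 984761859250/ 7310521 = 134704.74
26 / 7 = 3.71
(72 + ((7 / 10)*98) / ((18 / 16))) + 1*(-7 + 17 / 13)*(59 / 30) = 121.78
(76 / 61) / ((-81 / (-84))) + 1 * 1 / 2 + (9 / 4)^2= 180631 / 26352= 6.85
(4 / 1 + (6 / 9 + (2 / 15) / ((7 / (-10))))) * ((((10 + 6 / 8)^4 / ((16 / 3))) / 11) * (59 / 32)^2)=559339775207 / 161480704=3463.82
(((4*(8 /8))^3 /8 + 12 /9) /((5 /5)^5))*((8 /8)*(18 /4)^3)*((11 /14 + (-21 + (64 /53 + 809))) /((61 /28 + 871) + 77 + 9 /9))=997083675 /1411549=706.38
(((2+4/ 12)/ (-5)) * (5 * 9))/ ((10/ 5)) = -21/ 2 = -10.50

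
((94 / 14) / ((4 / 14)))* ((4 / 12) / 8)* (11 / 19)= 517 / 912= 0.57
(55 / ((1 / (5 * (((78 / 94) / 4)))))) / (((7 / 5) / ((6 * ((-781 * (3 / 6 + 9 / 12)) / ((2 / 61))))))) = -38321229375 / 5264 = -7279868.80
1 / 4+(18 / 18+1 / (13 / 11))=109 / 52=2.10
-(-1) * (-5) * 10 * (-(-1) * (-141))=7050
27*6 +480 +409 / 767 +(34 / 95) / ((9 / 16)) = 421780913 / 655785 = 643.17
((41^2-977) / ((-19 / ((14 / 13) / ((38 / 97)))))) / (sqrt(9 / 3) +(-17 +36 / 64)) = 122372096 * sqrt(3) / 321005893 +2011491328 / 321005893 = 6.93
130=130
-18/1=-18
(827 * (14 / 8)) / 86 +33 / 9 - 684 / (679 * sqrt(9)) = 14126233 / 700728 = 20.16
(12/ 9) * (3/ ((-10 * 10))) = -1/ 25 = -0.04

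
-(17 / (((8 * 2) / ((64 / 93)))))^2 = -4624 / 8649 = -0.53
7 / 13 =0.54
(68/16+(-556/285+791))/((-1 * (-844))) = 904361/962160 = 0.94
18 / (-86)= -9 / 43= -0.21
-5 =-5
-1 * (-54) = 54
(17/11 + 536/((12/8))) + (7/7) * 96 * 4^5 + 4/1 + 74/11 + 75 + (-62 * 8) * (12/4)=3209600/33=97260.61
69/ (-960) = -23/ 320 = -0.07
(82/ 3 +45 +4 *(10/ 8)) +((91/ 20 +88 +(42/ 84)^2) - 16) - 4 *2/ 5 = 2288/ 15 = 152.53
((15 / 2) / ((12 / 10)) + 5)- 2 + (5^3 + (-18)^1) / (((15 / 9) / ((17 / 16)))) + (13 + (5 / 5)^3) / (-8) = 6057 / 80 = 75.71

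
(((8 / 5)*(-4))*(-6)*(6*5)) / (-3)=-384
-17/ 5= -3.40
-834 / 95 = -8.78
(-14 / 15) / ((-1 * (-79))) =-14 / 1185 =-0.01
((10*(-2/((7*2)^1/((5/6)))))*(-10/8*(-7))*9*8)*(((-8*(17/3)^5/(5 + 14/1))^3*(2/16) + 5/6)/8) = 45798768803653062456125/262451074968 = 174504024451.94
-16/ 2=-8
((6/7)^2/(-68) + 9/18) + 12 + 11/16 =175619/13328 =13.18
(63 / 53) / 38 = 63 / 2014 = 0.03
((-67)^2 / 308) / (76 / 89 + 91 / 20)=1997605 / 740663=2.70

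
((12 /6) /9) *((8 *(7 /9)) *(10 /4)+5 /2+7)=451 /81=5.57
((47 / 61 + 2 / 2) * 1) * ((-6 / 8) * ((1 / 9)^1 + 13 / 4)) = -1089 / 244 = -4.46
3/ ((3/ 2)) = 2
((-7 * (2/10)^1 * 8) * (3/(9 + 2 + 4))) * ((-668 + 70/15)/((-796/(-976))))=27328/15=1821.87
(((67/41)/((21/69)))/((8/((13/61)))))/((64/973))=2784587/1280512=2.17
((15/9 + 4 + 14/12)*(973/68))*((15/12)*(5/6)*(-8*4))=-997325/306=-3259.23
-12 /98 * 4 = -24 /49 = -0.49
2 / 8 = 0.25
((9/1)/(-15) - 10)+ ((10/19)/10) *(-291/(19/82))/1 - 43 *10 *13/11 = -11612823/19855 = -584.88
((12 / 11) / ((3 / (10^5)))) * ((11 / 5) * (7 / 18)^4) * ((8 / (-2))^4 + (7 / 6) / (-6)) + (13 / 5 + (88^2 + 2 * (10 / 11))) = 1545282617737 / 3247695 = 475809.03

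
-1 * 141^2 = -19881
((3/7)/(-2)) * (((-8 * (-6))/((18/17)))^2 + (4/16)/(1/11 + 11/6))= -440.41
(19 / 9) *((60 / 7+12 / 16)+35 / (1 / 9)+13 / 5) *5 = 869611 / 252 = 3450.84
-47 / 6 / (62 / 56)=-7.08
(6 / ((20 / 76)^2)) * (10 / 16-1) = -3249 / 100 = -32.49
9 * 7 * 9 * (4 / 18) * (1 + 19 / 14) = 297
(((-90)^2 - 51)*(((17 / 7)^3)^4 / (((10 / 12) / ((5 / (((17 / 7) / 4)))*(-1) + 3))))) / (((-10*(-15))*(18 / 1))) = -8183683303610761171 / 10380965400750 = -788335.48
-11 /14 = -0.79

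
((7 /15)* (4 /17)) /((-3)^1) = -28 /765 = -0.04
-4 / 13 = -0.31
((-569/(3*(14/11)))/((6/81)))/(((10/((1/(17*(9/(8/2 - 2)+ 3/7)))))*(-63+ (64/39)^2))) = 28559817/717305140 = 0.04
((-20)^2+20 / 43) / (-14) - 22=-2176 / 43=-50.60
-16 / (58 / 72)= -576 / 29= -19.86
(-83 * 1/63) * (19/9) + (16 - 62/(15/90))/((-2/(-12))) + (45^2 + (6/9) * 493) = 121840/567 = 214.89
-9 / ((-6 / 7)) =21 / 2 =10.50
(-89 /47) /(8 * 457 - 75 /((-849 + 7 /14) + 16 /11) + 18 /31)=-0.00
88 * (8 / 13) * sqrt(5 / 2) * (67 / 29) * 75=1768800 * sqrt(10) / 377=14836.70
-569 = -569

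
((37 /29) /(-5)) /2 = -37 /290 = -0.13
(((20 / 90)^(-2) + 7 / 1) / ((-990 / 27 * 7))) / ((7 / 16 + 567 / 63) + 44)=-218 / 109725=-0.00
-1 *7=-7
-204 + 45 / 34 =-6891 / 34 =-202.68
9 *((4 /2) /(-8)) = -9 /4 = -2.25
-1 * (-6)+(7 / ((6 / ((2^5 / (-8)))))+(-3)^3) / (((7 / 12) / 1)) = -338 / 7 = -48.29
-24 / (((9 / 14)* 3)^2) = -1568 / 243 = -6.45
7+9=16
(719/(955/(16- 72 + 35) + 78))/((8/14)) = 105693/2732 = 38.69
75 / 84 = 25 / 28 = 0.89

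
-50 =-50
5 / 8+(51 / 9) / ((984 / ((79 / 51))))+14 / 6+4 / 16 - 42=-38.78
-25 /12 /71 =-25 /852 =-0.03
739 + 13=752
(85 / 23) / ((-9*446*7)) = -85 / 646254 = -0.00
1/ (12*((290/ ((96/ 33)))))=4/ 4785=0.00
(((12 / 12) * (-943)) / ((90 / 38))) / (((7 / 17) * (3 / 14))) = -609178 / 135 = -4512.43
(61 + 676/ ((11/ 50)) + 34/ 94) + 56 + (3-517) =1383538/ 517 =2676.09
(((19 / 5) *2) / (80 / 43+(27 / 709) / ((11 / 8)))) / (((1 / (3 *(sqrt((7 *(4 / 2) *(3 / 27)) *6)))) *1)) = 36.89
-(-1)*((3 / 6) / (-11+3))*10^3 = -125 / 2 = -62.50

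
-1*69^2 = -4761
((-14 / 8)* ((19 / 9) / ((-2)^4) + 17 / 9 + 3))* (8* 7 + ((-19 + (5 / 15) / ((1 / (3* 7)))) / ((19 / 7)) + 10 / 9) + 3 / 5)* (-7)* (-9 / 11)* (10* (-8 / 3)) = 538053467 / 7524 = 71511.63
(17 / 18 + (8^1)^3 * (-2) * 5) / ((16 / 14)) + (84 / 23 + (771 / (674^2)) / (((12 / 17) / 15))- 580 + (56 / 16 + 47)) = -941288920147 / 188070264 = -5004.99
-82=-82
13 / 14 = 0.93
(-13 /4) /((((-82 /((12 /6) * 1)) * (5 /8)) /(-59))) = -1534 /205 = -7.48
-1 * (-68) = 68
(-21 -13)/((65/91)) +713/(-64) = -18797/320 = -58.74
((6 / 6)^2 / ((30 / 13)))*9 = 39 / 10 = 3.90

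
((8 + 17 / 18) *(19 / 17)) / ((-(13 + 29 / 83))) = -253897 / 339048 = -0.75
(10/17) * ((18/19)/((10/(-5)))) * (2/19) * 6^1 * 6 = -6480/6137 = -1.06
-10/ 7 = -1.43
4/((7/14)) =8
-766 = -766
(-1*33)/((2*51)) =-11/34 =-0.32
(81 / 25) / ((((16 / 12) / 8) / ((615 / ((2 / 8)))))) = 239112 / 5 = 47822.40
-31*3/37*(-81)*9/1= 1832.35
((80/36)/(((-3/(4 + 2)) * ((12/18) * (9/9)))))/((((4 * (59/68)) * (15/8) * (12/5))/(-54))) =1360/59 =23.05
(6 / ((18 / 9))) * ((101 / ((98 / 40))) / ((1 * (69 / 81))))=145.18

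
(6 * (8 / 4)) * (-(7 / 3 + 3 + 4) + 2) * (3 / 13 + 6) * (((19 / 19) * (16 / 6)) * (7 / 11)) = -12096 / 13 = -930.46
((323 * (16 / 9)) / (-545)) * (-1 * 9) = 5168 / 545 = 9.48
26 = 26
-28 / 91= -4 / 13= -0.31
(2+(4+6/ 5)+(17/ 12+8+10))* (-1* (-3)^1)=1597/ 20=79.85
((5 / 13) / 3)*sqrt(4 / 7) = 10*sqrt(7) / 273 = 0.10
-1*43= -43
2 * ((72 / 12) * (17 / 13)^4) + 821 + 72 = 26507225 / 28561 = 928.09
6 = 6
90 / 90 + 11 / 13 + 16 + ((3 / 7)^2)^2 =558085 / 31213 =17.88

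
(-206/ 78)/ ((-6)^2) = -103/ 1404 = -0.07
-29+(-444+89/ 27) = -12682/ 27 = -469.70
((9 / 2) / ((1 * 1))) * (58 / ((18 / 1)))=29 / 2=14.50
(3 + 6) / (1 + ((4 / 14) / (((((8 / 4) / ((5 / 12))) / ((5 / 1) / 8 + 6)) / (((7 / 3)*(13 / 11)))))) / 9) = 256608 / 31957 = 8.03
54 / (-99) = -6 / 11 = -0.55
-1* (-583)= 583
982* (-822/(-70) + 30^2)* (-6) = -188019612/35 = -5371988.91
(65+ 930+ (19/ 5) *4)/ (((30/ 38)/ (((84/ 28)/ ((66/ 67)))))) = 6429923/ 1650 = 3896.92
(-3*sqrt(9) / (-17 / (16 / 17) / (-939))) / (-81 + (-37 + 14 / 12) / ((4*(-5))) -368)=3245184 / 3101837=1.05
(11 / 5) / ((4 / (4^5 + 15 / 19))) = 214181 / 380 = 563.63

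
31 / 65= 0.48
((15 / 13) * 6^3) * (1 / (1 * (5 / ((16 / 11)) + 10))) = 10368 / 559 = 18.55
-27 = -27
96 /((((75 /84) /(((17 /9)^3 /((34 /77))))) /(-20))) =-32820.89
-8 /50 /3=-4 /75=-0.05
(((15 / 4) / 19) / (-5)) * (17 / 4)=-51 / 304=-0.17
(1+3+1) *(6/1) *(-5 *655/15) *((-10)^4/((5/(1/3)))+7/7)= -13119650/3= -4373216.67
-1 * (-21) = 21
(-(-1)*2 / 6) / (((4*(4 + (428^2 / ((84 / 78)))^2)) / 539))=26411 / 17013083575344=0.00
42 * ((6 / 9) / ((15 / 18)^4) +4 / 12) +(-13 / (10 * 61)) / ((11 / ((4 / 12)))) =181321363 / 2516250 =72.06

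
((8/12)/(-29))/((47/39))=-26/1363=-0.02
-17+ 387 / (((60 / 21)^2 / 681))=12907003 / 400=32267.51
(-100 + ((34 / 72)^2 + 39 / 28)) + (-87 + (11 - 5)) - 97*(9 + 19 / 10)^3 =-142654021567 / 1134000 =-125797.20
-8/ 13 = -0.62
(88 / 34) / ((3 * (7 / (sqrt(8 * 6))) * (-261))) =-176 * sqrt(3) / 93177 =-0.00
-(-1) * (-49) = -49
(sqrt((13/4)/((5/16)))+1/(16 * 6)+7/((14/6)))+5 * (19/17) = 2 * sqrt(65)/5+14033/1632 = 11.82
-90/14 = -45/7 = -6.43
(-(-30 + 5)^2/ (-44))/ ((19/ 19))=625/ 44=14.20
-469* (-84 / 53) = 39396 / 53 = 743.32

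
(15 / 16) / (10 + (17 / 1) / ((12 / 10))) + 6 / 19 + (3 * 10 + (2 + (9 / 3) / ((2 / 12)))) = 221963 / 4408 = 50.35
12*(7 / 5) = 84 / 5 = 16.80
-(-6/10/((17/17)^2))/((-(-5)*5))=3/125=0.02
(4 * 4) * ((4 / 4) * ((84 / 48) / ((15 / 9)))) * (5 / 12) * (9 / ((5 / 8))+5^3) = 4879 / 5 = 975.80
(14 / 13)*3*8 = 336 / 13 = 25.85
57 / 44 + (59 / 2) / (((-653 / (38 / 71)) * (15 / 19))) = 38703209 / 30599580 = 1.26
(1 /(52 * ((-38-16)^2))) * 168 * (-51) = -119 /2106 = -0.06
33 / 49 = 0.67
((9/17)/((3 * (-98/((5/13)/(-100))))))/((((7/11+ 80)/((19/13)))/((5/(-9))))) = -209/2996860776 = -0.00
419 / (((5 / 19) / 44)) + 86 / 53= 18565482 / 265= 70058.42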